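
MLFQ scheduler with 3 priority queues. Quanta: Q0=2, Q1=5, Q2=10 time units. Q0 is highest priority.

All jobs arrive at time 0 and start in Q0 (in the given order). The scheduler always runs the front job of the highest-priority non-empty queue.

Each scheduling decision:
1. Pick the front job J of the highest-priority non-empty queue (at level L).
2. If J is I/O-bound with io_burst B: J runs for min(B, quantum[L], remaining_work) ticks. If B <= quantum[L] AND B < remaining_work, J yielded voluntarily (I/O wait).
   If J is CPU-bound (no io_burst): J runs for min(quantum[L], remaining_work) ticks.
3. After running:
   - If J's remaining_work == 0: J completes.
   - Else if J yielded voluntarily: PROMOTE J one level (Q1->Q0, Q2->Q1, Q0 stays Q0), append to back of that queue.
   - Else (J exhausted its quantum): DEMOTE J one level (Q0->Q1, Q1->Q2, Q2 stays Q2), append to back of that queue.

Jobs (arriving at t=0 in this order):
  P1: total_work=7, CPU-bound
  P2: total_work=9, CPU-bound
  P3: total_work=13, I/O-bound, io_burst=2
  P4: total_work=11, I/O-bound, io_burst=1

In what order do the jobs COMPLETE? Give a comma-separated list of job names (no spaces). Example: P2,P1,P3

Answer: P3,P4,P1,P2

Derivation:
t=0-2: P1@Q0 runs 2, rem=5, quantum used, demote→Q1. Q0=[P2,P3,P4] Q1=[P1] Q2=[]
t=2-4: P2@Q0 runs 2, rem=7, quantum used, demote→Q1. Q0=[P3,P4] Q1=[P1,P2] Q2=[]
t=4-6: P3@Q0 runs 2, rem=11, I/O yield, promote→Q0. Q0=[P4,P3] Q1=[P1,P2] Q2=[]
t=6-7: P4@Q0 runs 1, rem=10, I/O yield, promote→Q0. Q0=[P3,P4] Q1=[P1,P2] Q2=[]
t=7-9: P3@Q0 runs 2, rem=9, I/O yield, promote→Q0. Q0=[P4,P3] Q1=[P1,P2] Q2=[]
t=9-10: P4@Q0 runs 1, rem=9, I/O yield, promote→Q0. Q0=[P3,P4] Q1=[P1,P2] Q2=[]
t=10-12: P3@Q0 runs 2, rem=7, I/O yield, promote→Q0. Q0=[P4,P3] Q1=[P1,P2] Q2=[]
t=12-13: P4@Q0 runs 1, rem=8, I/O yield, promote→Q0. Q0=[P3,P4] Q1=[P1,P2] Q2=[]
t=13-15: P3@Q0 runs 2, rem=5, I/O yield, promote→Q0. Q0=[P4,P3] Q1=[P1,P2] Q2=[]
t=15-16: P4@Q0 runs 1, rem=7, I/O yield, promote→Q0. Q0=[P3,P4] Q1=[P1,P2] Q2=[]
t=16-18: P3@Q0 runs 2, rem=3, I/O yield, promote→Q0. Q0=[P4,P3] Q1=[P1,P2] Q2=[]
t=18-19: P4@Q0 runs 1, rem=6, I/O yield, promote→Q0. Q0=[P3,P4] Q1=[P1,P2] Q2=[]
t=19-21: P3@Q0 runs 2, rem=1, I/O yield, promote→Q0. Q0=[P4,P3] Q1=[P1,P2] Q2=[]
t=21-22: P4@Q0 runs 1, rem=5, I/O yield, promote→Q0. Q0=[P3,P4] Q1=[P1,P2] Q2=[]
t=22-23: P3@Q0 runs 1, rem=0, completes. Q0=[P4] Q1=[P1,P2] Q2=[]
t=23-24: P4@Q0 runs 1, rem=4, I/O yield, promote→Q0. Q0=[P4] Q1=[P1,P2] Q2=[]
t=24-25: P4@Q0 runs 1, rem=3, I/O yield, promote→Q0. Q0=[P4] Q1=[P1,P2] Q2=[]
t=25-26: P4@Q0 runs 1, rem=2, I/O yield, promote→Q0. Q0=[P4] Q1=[P1,P2] Q2=[]
t=26-27: P4@Q0 runs 1, rem=1, I/O yield, promote→Q0. Q0=[P4] Q1=[P1,P2] Q2=[]
t=27-28: P4@Q0 runs 1, rem=0, completes. Q0=[] Q1=[P1,P2] Q2=[]
t=28-33: P1@Q1 runs 5, rem=0, completes. Q0=[] Q1=[P2] Q2=[]
t=33-38: P2@Q1 runs 5, rem=2, quantum used, demote→Q2. Q0=[] Q1=[] Q2=[P2]
t=38-40: P2@Q2 runs 2, rem=0, completes. Q0=[] Q1=[] Q2=[]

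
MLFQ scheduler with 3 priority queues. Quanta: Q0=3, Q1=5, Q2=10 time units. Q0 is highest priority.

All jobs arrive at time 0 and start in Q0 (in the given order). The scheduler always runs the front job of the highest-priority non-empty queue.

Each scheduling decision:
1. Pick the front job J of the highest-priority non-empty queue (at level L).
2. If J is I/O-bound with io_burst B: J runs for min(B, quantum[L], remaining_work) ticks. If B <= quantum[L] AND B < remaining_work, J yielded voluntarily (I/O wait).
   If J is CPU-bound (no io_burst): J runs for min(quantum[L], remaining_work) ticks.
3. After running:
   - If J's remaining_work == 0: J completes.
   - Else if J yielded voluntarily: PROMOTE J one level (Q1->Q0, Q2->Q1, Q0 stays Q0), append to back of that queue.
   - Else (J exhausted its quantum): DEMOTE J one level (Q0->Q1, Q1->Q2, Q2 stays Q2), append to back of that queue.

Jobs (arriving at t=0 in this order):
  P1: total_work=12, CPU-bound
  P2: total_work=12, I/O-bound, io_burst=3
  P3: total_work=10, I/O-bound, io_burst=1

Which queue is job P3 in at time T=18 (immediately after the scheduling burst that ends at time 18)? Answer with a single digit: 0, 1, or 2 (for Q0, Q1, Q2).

Answer: 0

Derivation:
t=0-3: P1@Q0 runs 3, rem=9, quantum used, demote→Q1. Q0=[P2,P3] Q1=[P1] Q2=[]
t=3-6: P2@Q0 runs 3, rem=9, I/O yield, promote→Q0. Q0=[P3,P2] Q1=[P1] Q2=[]
t=6-7: P3@Q0 runs 1, rem=9, I/O yield, promote→Q0. Q0=[P2,P3] Q1=[P1] Q2=[]
t=7-10: P2@Q0 runs 3, rem=6, I/O yield, promote→Q0. Q0=[P3,P2] Q1=[P1] Q2=[]
t=10-11: P3@Q0 runs 1, rem=8, I/O yield, promote→Q0. Q0=[P2,P3] Q1=[P1] Q2=[]
t=11-14: P2@Q0 runs 3, rem=3, I/O yield, promote→Q0. Q0=[P3,P2] Q1=[P1] Q2=[]
t=14-15: P3@Q0 runs 1, rem=7, I/O yield, promote→Q0. Q0=[P2,P3] Q1=[P1] Q2=[]
t=15-18: P2@Q0 runs 3, rem=0, completes. Q0=[P3] Q1=[P1] Q2=[]
t=18-19: P3@Q0 runs 1, rem=6, I/O yield, promote→Q0. Q0=[P3] Q1=[P1] Q2=[]
t=19-20: P3@Q0 runs 1, rem=5, I/O yield, promote→Q0. Q0=[P3] Q1=[P1] Q2=[]
t=20-21: P3@Q0 runs 1, rem=4, I/O yield, promote→Q0. Q0=[P3] Q1=[P1] Q2=[]
t=21-22: P3@Q0 runs 1, rem=3, I/O yield, promote→Q0. Q0=[P3] Q1=[P1] Q2=[]
t=22-23: P3@Q0 runs 1, rem=2, I/O yield, promote→Q0. Q0=[P3] Q1=[P1] Q2=[]
t=23-24: P3@Q0 runs 1, rem=1, I/O yield, promote→Q0. Q0=[P3] Q1=[P1] Q2=[]
t=24-25: P3@Q0 runs 1, rem=0, completes. Q0=[] Q1=[P1] Q2=[]
t=25-30: P1@Q1 runs 5, rem=4, quantum used, demote→Q2. Q0=[] Q1=[] Q2=[P1]
t=30-34: P1@Q2 runs 4, rem=0, completes. Q0=[] Q1=[] Q2=[]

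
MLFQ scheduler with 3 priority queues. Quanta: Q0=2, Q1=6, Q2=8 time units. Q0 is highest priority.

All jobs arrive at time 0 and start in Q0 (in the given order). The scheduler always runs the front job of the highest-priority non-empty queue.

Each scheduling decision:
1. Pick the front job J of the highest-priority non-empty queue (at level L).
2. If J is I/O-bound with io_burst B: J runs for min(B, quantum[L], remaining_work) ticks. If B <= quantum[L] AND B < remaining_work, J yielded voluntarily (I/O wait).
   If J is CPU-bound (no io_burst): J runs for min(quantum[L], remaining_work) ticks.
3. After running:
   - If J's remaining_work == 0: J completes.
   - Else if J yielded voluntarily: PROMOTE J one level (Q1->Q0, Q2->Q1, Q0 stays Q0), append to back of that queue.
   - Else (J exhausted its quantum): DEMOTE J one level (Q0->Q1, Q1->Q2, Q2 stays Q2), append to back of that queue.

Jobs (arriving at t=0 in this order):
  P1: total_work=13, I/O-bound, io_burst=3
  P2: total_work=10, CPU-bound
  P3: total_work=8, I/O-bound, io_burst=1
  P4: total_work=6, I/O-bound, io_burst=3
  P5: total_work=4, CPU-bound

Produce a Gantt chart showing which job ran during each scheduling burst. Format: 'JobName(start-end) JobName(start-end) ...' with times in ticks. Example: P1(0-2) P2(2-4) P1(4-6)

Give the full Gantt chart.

Answer: P1(0-2) P2(2-4) P3(4-5) P4(5-7) P5(7-9) P3(9-10) P3(10-11) P3(11-12) P3(12-13) P3(13-14) P3(14-15) P3(15-16) P1(16-19) P1(19-21) P2(21-27) P4(27-30) P4(30-31) P5(31-33) P1(33-36) P1(36-38) P1(38-39) P2(39-41)

Derivation:
t=0-2: P1@Q0 runs 2, rem=11, quantum used, demote→Q1. Q0=[P2,P3,P4,P5] Q1=[P1] Q2=[]
t=2-4: P2@Q0 runs 2, rem=8, quantum used, demote→Q1. Q0=[P3,P4,P5] Q1=[P1,P2] Q2=[]
t=4-5: P3@Q0 runs 1, rem=7, I/O yield, promote→Q0. Q0=[P4,P5,P3] Q1=[P1,P2] Q2=[]
t=5-7: P4@Q0 runs 2, rem=4, quantum used, demote→Q1. Q0=[P5,P3] Q1=[P1,P2,P4] Q2=[]
t=7-9: P5@Q0 runs 2, rem=2, quantum used, demote→Q1. Q0=[P3] Q1=[P1,P2,P4,P5] Q2=[]
t=9-10: P3@Q0 runs 1, rem=6, I/O yield, promote→Q0. Q0=[P3] Q1=[P1,P2,P4,P5] Q2=[]
t=10-11: P3@Q0 runs 1, rem=5, I/O yield, promote→Q0. Q0=[P3] Q1=[P1,P2,P4,P5] Q2=[]
t=11-12: P3@Q0 runs 1, rem=4, I/O yield, promote→Q0. Q0=[P3] Q1=[P1,P2,P4,P5] Q2=[]
t=12-13: P3@Q0 runs 1, rem=3, I/O yield, promote→Q0. Q0=[P3] Q1=[P1,P2,P4,P5] Q2=[]
t=13-14: P3@Q0 runs 1, rem=2, I/O yield, promote→Q0. Q0=[P3] Q1=[P1,P2,P4,P5] Q2=[]
t=14-15: P3@Q0 runs 1, rem=1, I/O yield, promote→Q0. Q0=[P3] Q1=[P1,P2,P4,P5] Q2=[]
t=15-16: P3@Q0 runs 1, rem=0, completes. Q0=[] Q1=[P1,P2,P4,P5] Q2=[]
t=16-19: P1@Q1 runs 3, rem=8, I/O yield, promote→Q0. Q0=[P1] Q1=[P2,P4,P5] Q2=[]
t=19-21: P1@Q0 runs 2, rem=6, quantum used, demote→Q1. Q0=[] Q1=[P2,P4,P5,P1] Q2=[]
t=21-27: P2@Q1 runs 6, rem=2, quantum used, demote→Q2. Q0=[] Q1=[P4,P5,P1] Q2=[P2]
t=27-30: P4@Q1 runs 3, rem=1, I/O yield, promote→Q0. Q0=[P4] Q1=[P5,P1] Q2=[P2]
t=30-31: P4@Q0 runs 1, rem=0, completes. Q0=[] Q1=[P5,P1] Q2=[P2]
t=31-33: P5@Q1 runs 2, rem=0, completes. Q0=[] Q1=[P1] Q2=[P2]
t=33-36: P1@Q1 runs 3, rem=3, I/O yield, promote→Q0. Q0=[P1] Q1=[] Q2=[P2]
t=36-38: P1@Q0 runs 2, rem=1, quantum used, demote→Q1. Q0=[] Q1=[P1] Q2=[P2]
t=38-39: P1@Q1 runs 1, rem=0, completes. Q0=[] Q1=[] Q2=[P2]
t=39-41: P2@Q2 runs 2, rem=0, completes. Q0=[] Q1=[] Q2=[]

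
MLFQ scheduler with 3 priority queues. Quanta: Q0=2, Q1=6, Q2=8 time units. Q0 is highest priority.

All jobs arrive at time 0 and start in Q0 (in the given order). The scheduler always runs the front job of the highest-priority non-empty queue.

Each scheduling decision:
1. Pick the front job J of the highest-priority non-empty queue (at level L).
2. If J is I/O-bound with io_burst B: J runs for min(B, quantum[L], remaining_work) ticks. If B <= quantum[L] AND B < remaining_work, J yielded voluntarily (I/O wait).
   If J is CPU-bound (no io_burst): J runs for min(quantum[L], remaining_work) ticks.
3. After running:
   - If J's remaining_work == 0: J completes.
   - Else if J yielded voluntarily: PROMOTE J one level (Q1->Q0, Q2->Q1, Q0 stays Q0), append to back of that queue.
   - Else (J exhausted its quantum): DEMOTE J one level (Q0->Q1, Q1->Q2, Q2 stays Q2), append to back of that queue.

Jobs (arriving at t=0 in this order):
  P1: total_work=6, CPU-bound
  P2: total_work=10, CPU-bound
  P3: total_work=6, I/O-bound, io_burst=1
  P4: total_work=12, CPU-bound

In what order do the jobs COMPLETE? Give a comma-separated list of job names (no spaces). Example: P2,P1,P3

Answer: P3,P1,P2,P4

Derivation:
t=0-2: P1@Q0 runs 2, rem=4, quantum used, demote→Q1. Q0=[P2,P3,P4] Q1=[P1] Q2=[]
t=2-4: P2@Q0 runs 2, rem=8, quantum used, demote→Q1. Q0=[P3,P4] Q1=[P1,P2] Q2=[]
t=4-5: P3@Q0 runs 1, rem=5, I/O yield, promote→Q0. Q0=[P4,P3] Q1=[P1,P2] Q2=[]
t=5-7: P4@Q0 runs 2, rem=10, quantum used, demote→Q1. Q0=[P3] Q1=[P1,P2,P4] Q2=[]
t=7-8: P3@Q0 runs 1, rem=4, I/O yield, promote→Q0. Q0=[P3] Q1=[P1,P2,P4] Q2=[]
t=8-9: P3@Q0 runs 1, rem=3, I/O yield, promote→Q0. Q0=[P3] Q1=[P1,P2,P4] Q2=[]
t=9-10: P3@Q0 runs 1, rem=2, I/O yield, promote→Q0. Q0=[P3] Q1=[P1,P2,P4] Q2=[]
t=10-11: P3@Q0 runs 1, rem=1, I/O yield, promote→Q0. Q0=[P3] Q1=[P1,P2,P4] Q2=[]
t=11-12: P3@Q0 runs 1, rem=0, completes. Q0=[] Q1=[P1,P2,P4] Q2=[]
t=12-16: P1@Q1 runs 4, rem=0, completes. Q0=[] Q1=[P2,P4] Q2=[]
t=16-22: P2@Q1 runs 6, rem=2, quantum used, demote→Q2. Q0=[] Q1=[P4] Q2=[P2]
t=22-28: P4@Q1 runs 6, rem=4, quantum used, demote→Q2. Q0=[] Q1=[] Q2=[P2,P4]
t=28-30: P2@Q2 runs 2, rem=0, completes. Q0=[] Q1=[] Q2=[P4]
t=30-34: P4@Q2 runs 4, rem=0, completes. Q0=[] Q1=[] Q2=[]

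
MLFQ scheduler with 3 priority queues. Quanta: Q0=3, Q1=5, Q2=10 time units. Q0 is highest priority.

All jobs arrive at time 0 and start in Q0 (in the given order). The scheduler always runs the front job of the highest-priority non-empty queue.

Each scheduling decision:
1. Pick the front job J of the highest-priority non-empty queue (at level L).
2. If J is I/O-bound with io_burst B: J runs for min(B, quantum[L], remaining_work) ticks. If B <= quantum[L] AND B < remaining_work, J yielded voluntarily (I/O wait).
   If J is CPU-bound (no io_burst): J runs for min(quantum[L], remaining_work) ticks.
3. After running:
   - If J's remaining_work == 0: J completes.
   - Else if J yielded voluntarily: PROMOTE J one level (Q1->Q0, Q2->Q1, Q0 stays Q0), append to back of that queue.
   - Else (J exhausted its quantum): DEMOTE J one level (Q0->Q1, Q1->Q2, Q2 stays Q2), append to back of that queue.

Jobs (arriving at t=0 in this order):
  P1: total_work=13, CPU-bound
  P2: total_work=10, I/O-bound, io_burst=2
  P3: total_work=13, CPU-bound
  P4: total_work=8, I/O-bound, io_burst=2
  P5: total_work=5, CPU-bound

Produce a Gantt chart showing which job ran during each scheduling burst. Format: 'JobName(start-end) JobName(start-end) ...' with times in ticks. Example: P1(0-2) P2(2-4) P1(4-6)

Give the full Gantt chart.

Answer: P1(0-3) P2(3-5) P3(5-8) P4(8-10) P5(10-13) P2(13-15) P4(15-17) P2(17-19) P4(19-21) P2(21-23) P4(23-25) P2(25-27) P1(27-32) P3(32-37) P5(37-39) P1(39-44) P3(44-49)

Derivation:
t=0-3: P1@Q0 runs 3, rem=10, quantum used, demote→Q1. Q0=[P2,P3,P4,P5] Q1=[P1] Q2=[]
t=3-5: P2@Q0 runs 2, rem=8, I/O yield, promote→Q0. Q0=[P3,P4,P5,P2] Q1=[P1] Q2=[]
t=5-8: P3@Q0 runs 3, rem=10, quantum used, demote→Q1. Q0=[P4,P5,P2] Q1=[P1,P3] Q2=[]
t=8-10: P4@Q0 runs 2, rem=6, I/O yield, promote→Q0. Q0=[P5,P2,P4] Q1=[P1,P3] Q2=[]
t=10-13: P5@Q0 runs 3, rem=2, quantum used, demote→Q1. Q0=[P2,P4] Q1=[P1,P3,P5] Q2=[]
t=13-15: P2@Q0 runs 2, rem=6, I/O yield, promote→Q0. Q0=[P4,P2] Q1=[P1,P3,P5] Q2=[]
t=15-17: P4@Q0 runs 2, rem=4, I/O yield, promote→Q0. Q0=[P2,P4] Q1=[P1,P3,P5] Q2=[]
t=17-19: P2@Q0 runs 2, rem=4, I/O yield, promote→Q0. Q0=[P4,P2] Q1=[P1,P3,P5] Q2=[]
t=19-21: P4@Q0 runs 2, rem=2, I/O yield, promote→Q0. Q0=[P2,P4] Q1=[P1,P3,P5] Q2=[]
t=21-23: P2@Q0 runs 2, rem=2, I/O yield, promote→Q0. Q0=[P4,P2] Q1=[P1,P3,P5] Q2=[]
t=23-25: P4@Q0 runs 2, rem=0, completes. Q0=[P2] Q1=[P1,P3,P5] Q2=[]
t=25-27: P2@Q0 runs 2, rem=0, completes. Q0=[] Q1=[P1,P3,P5] Q2=[]
t=27-32: P1@Q1 runs 5, rem=5, quantum used, demote→Q2. Q0=[] Q1=[P3,P5] Q2=[P1]
t=32-37: P3@Q1 runs 5, rem=5, quantum used, demote→Q2. Q0=[] Q1=[P5] Q2=[P1,P3]
t=37-39: P5@Q1 runs 2, rem=0, completes. Q0=[] Q1=[] Q2=[P1,P3]
t=39-44: P1@Q2 runs 5, rem=0, completes. Q0=[] Q1=[] Q2=[P3]
t=44-49: P3@Q2 runs 5, rem=0, completes. Q0=[] Q1=[] Q2=[]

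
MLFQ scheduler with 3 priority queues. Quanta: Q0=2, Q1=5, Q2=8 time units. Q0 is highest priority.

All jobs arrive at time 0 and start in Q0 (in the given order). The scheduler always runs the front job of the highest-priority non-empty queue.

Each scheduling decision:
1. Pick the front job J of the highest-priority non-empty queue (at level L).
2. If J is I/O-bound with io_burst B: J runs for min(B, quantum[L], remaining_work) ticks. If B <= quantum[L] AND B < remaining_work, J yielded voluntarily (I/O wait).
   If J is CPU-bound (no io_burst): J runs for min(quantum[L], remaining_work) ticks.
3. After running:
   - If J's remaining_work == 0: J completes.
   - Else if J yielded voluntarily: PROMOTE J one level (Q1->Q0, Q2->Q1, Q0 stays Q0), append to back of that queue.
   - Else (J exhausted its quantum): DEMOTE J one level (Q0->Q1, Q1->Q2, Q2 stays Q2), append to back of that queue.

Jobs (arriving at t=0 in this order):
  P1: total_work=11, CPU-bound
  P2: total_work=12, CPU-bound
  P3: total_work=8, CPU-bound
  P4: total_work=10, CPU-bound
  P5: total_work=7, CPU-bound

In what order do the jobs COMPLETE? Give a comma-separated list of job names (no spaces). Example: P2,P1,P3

Answer: P5,P1,P2,P3,P4

Derivation:
t=0-2: P1@Q0 runs 2, rem=9, quantum used, demote→Q1. Q0=[P2,P3,P4,P5] Q1=[P1] Q2=[]
t=2-4: P2@Q0 runs 2, rem=10, quantum used, demote→Q1. Q0=[P3,P4,P5] Q1=[P1,P2] Q2=[]
t=4-6: P3@Q0 runs 2, rem=6, quantum used, demote→Q1. Q0=[P4,P5] Q1=[P1,P2,P3] Q2=[]
t=6-8: P4@Q0 runs 2, rem=8, quantum used, demote→Q1. Q0=[P5] Q1=[P1,P2,P3,P4] Q2=[]
t=8-10: P5@Q0 runs 2, rem=5, quantum used, demote→Q1. Q0=[] Q1=[P1,P2,P3,P4,P5] Q2=[]
t=10-15: P1@Q1 runs 5, rem=4, quantum used, demote→Q2. Q0=[] Q1=[P2,P3,P4,P5] Q2=[P1]
t=15-20: P2@Q1 runs 5, rem=5, quantum used, demote→Q2. Q0=[] Q1=[P3,P4,P5] Q2=[P1,P2]
t=20-25: P3@Q1 runs 5, rem=1, quantum used, demote→Q2. Q0=[] Q1=[P4,P5] Q2=[P1,P2,P3]
t=25-30: P4@Q1 runs 5, rem=3, quantum used, demote→Q2. Q0=[] Q1=[P5] Q2=[P1,P2,P3,P4]
t=30-35: P5@Q1 runs 5, rem=0, completes. Q0=[] Q1=[] Q2=[P1,P2,P3,P4]
t=35-39: P1@Q2 runs 4, rem=0, completes. Q0=[] Q1=[] Q2=[P2,P3,P4]
t=39-44: P2@Q2 runs 5, rem=0, completes. Q0=[] Q1=[] Q2=[P3,P4]
t=44-45: P3@Q2 runs 1, rem=0, completes. Q0=[] Q1=[] Q2=[P4]
t=45-48: P4@Q2 runs 3, rem=0, completes. Q0=[] Q1=[] Q2=[]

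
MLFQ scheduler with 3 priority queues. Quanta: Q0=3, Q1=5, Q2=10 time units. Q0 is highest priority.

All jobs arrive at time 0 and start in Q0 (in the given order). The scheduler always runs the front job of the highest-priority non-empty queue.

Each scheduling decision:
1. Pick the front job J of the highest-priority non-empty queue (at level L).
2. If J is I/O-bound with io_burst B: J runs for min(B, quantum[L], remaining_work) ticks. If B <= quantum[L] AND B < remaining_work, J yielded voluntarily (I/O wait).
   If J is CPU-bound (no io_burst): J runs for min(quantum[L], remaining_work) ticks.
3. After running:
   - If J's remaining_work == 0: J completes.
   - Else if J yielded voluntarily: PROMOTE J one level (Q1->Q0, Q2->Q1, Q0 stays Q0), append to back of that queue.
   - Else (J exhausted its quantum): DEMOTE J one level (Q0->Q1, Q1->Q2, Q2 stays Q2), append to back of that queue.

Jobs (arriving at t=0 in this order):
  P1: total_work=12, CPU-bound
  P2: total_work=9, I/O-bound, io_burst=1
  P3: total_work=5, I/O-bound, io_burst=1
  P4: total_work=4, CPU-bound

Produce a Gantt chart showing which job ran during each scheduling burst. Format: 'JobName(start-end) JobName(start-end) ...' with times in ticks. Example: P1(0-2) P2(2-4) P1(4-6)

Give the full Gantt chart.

t=0-3: P1@Q0 runs 3, rem=9, quantum used, demote→Q1. Q0=[P2,P3,P4] Q1=[P1] Q2=[]
t=3-4: P2@Q0 runs 1, rem=8, I/O yield, promote→Q0. Q0=[P3,P4,P2] Q1=[P1] Q2=[]
t=4-5: P3@Q0 runs 1, rem=4, I/O yield, promote→Q0. Q0=[P4,P2,P3] Q1=[P1] Q2=[]
t=5-8: P4@Q0 runs 3, rem=1, quantum used, demote→Q1. Q0=[P2,P3] Q1=[P1,P4] Q2=[]
t=8-9: P2@Q0 runs 1, rem=7, I/O yield, promote→Q0. Q0=[P3,P2] Q1=[P1,P4] Q2=[]
t=9-10: P3@Q0 runs 1, rem=3, I/O yield, promote→Q0. Q0=[P2,P3] Q1=[P1,P4] Q2=[]
t=10-11: P2@Q0 runs 1, rem=6, I/O yield, promote→Q0. Q0=[P3,P2] Q1=[P1,P4] Q2=[]
t=11-12: P3@Q0 runs 1, rem=2, I/O yield, promote→Q0. Q0=[P2,P3] Q1=[P1,P4] Q2=[]
t=12-13: P2@Q0 runs 1, rem=5, I/O yield, promote→Q0. Q0=[P3,P2] Q1=[P1,P4] Q2=[]
t=13-14: P3@Q0 runs 1, rem=1, I/O yield, promote→Q0. Q0=[P2,P3] Q1=[P1,P4] Q2=[]
t=14-15: P2@Q0 runs 1, rem=4, I/O yield, promote→Q0. Q0=[P3,P2] Q1=[P1,P4] Q2=[]
t=15-16: P3@Q0 runs 1, rem=0, completes. Q0=[P2] Q1=[P1,P4] Q2=[]
t=16-17: P2@Q0 runs 1, rem=3, I/O yield, promote→Q0. Q0=[P2] Q1=[P1,P4] Q2=[]
t=17-18: P2@Q0 runs 1, rem=2, I/O yield, promote→Q0. Q0=[P2] Q1=[P1,P4] Q2=[]
t=18-19: P2@Q0 runs 1, rem=1, I/O yield, promote→Q0. Q0=[P2] Q1=[P1,P4] Q2=[]
t=19-20: P2@Q0 runs 1, rem=0, completes. Q0=[] Q1=[P1,P4] Q2=[]
t=20-25: P1@Q1 runs 5, rem=4, quantum used, demote→Q2. Q0=[] Q1=[P4] Q2=[P1]
t=25-26: P4@Q1 runs 1, rem=0, completes. Q0=[] Q1=[] Q2=[P1]
t=26-30: P1@Q2 runs 4, rem=0, completes. Q0=[] Q1=[] Q2=[]

Answer: P1(0-3) P2(3-4) P3(4-5) P4(5-8) P2(8-9) P3(9-10) P2(10-11) P3(11-12) P2(12-13) P3(13-14) P2(14-15) P3(15-16) P2(16-17) P2(17-18) P2(18-19) P2(19-20) P1(20-25) P4(25-26) P1(26-30)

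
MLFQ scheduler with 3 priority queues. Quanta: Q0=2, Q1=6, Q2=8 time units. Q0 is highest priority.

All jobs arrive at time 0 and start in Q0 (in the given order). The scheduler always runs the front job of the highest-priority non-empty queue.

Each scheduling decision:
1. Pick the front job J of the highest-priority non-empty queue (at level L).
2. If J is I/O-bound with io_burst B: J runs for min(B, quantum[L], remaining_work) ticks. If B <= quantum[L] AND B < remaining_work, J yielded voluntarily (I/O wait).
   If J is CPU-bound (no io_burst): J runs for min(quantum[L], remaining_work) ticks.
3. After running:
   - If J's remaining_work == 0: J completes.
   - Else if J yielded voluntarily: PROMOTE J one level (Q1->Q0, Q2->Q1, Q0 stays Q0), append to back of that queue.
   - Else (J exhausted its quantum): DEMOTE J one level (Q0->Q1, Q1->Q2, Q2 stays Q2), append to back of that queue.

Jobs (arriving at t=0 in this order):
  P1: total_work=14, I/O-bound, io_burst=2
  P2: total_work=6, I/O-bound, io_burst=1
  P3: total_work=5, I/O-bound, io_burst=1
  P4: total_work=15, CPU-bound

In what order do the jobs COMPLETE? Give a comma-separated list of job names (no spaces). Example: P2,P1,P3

Answer: P3,P2,P1,P4

Derivation:
t=0-2: P1@Q0 runs 2, rem=12, I/O yield, promote→Q0. Q0=[P2,P3,P4,P1] Q1=[] Q2=[]
t=2-3: P2@Q0 runs 1, rem=5, I/O yield, promote→Q0. Q0=[P3,P4,P1,P2] Q1=[] Q2=[]
t=3-4: P3@Q0 runs 1, rem=4, I/O yield, promote→Q0. Q0=[P4,P1,P2,P3] Q1=[] Q2=[]
t=4-6: P4@Q0 runs 2, rem=13, quantum used, demote→Q1. Q0=[P1,P2,P3] Q1=[P4] Q2=[]
t=6-8: P1@Q0 runs 2, rem=10, I/O yield, promote→Q0. Q0=[P2,P3,P1] Q1=[P4] Q2=[]
t=8-9: P2@Q0 runs 1, rem=4, I/O yield, promote→Q0. Q0=[P3,P1,P2] Q1=[P4] Q2=[]
t=9-10: P3@Q0 runs 1, rem=3, I/O yield, promote→Q0. Q0=[P1,P2,P3] Q1=[P4] Q2=[]
t=10-12: P1@Q0 runs 2, rem=8, I/O yield, promote→Q0. Q0=[P2,P3,P1] Q1=[P4] Q2=[]
t=12-13: P2@Q0 runs 1, rem=3, I/O yield, promote→Q0. Q0=[P3,P1,P2] Q1=[P4] Q2=[]
t=13-14: P3@Q0 runs 1, rem=2, I/O yield, promote→Q0. Q0=[P1,P2,P3] Q1=[P4] Q2=[]
t=14-16: P1@Q0 runs 2, rem=6, I/O yield, promote→Q0. Q0=[P2,P3,P1] Q1=[P4] Q2=[]
t=16-17: P2@Q0 runs 1, rem=2, I/O yield, promote→Q0. Q0=[P3,P1,P2] Q1=[P4] Q2=[]
t=17-18: P3@Q0 runs 1, rem=1, I/O yield, promote→Q0. Q0=[P1,P2,P3] Q1=[P4] Q2=[]
t=18-20: P1@Q0 runs 2, rem=4, I/O yield, promote→Q0. Q0=[P2,P3,P1] Q1=[P4] Q2=[]
t=20-21: P2@Q0 runs 1, rem=1, I/O yield, promote→Q0. Q0=[P3,P1,P2] Q1=[P4] Q2=[]
t=21-22: P3@Q0 runs 1, rem=0, completes. Q0=[P1,P2] Q1=[P4] Q2=[]
t=22-24: P1@Q0 runs 2, rem=2, I/O yield, promote→Q0. Q0=[P2,P1] Q1=[P4] Q2=[]
t=24-25: P2@Q0 runs 1, rem=0, completes. Q0=[P1] Q1=[P4] Q2=[]
t=25-27: P1@Q0 runs 2, rem=0, completes. Q0=[] Q1=[P4] Q2=[]
t=27-33: P4@Q1 runs 6, rem=7, quantum used, demote→Q2. Q0=[] Q1=[] Q2=[P4]
t=33-40: P4@Q2 runs 7, rem=0, completes. Q0=[] Q1=[] Q2=[]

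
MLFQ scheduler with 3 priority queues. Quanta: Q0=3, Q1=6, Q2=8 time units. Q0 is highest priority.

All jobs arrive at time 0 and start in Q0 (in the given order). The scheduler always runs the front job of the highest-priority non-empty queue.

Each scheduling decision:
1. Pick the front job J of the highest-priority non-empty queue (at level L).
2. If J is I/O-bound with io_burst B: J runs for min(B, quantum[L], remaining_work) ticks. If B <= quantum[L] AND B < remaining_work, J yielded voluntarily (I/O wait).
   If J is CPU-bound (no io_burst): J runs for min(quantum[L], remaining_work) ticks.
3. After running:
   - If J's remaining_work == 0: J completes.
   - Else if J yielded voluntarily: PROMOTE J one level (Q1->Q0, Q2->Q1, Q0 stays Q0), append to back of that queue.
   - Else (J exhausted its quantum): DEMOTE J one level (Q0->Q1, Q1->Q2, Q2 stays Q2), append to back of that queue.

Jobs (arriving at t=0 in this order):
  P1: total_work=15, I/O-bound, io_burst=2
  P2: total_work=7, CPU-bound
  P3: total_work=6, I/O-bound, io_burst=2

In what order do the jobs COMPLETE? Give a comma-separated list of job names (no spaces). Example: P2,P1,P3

Answer: P3,P1,P2

Derivation:
t=0-2: P1@Q0 runs 2, rem=13, I/O yield, promote→Q0. Q0=[P2,P3,P1] Q1=[] Q2=[]
t=2-5: P2@Q0 runs 3, rem=4, quantum used, demote→Q1. Q0=[P3,P1] Q1=[P2] Q2=[]
t=5-7: P3@Q0 runs 2, rem=4, I/O yield, promote→Q0. Q0=[P1,P3] Q1=[P2] Q2=[]
t=7-9: P1@Q0 runs 2, rem=11, I/O yield, promote→Q0. Q0=[P3,P1] Q1=[P2] Q2=[]
t=9-11: P3@Q0 runs 2, rem=2, I/O yield, promote→Q0. Q0=[P1,P3] Q1=[P2] Q2=[]
t=11-13: P1@Q0 runs 2, rem=9, I/O yield, promote→Q0. Q0=[P3,P1] Q1=[P2] Q2=[]
t=13-15: P3@Q0 runs 2, rem=0, completes. Q0=[P1] Q1=[P2] Q2=[]
t=15-17: P1@Q0 runs 2, rem=7, I/O yield, promote→Q0. Q0=[P1] Q1=[P2] Q2=[]
t=17-19: P1@Q0 runs 2, rem=5, I/O yield, promote→Q0. Q0=[P1] Q1=[P2] Q2=[]
t=19-21: P1@Q0 runs 2, rem=3, I/O yield, promote→Q0. Q0=[P1] Q1=[P2] Q2=[]
t=21-23: P1@Q0 runs 2, rem=1, I/O yield, promote→Q0. Q0=[P1] Q1=[P2] Q2=[]
t=23-24: P1@Q0 runs 1, rem=0, completes. Q0=[] Q1=[P2] Q2=[]
t=24-28: P2@Q1 runs 4, rem=0, completes. Q0=[] Q1=[] Q2=[]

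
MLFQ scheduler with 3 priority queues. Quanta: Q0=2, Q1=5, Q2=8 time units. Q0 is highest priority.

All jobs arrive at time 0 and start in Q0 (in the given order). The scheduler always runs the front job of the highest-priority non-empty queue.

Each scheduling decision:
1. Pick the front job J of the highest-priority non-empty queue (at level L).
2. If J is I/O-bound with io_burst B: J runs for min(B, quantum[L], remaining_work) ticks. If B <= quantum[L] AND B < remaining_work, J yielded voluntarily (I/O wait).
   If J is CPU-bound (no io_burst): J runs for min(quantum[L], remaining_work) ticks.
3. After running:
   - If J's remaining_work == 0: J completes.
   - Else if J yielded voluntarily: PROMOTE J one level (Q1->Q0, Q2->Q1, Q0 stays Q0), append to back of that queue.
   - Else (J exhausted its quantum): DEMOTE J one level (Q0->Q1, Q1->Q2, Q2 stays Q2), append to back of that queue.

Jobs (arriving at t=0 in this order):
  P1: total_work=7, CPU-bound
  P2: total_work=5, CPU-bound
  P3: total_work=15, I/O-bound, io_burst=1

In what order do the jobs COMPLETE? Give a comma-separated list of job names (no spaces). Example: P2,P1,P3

Answer: P3,P1,P2

Derivation:
t=0-2: P1@Q0 runs 2, rem=5, quantum used, demote→Q1. Q0=[P2,P3] Q1=[P1] Q2=[]
t=2-4: P2@Q0 runs 2, rem=3, quantum used, demote→Q1. Q0=[P3] Q1=[P1,P2] Q2=[]
t=4-5: P3@Q0 runs 1, rem=14, I/O yield, promote→Q0. Q0=[P3] Q1=[P1,P2] Q2=[]
t=5-6: P3@Q0 runs 1, rem=13, I/O yield, promote→Q0. Q0=[P3] Q1=[P1,P2] Q2=[]
t=6-7: P3@Q0 runs 1, rem=12, I/O yield, promote→Q0. Q0=[P3] Q1=[P1,P2] Q2=[]
t=7-8: P3@Q0 runs 1, rem=11, I/O yield, promote→Q0. Q0=[P3] Q1=[P1,P2] Q2=[]
t=8-9: P3@Q0 runs 1, rem=10, I/O yield, promote→Q0. Q0=[P3] Q1=[P1,P2] Q2=[]
t=9-10: P3@Q0 runs 1, rem=9, I/O yield, promote→Q0. Q0=[P3] Q1=[P1,P2] Q2=[]
t=10-11: P3@Q0 runs 1, rem=8, I/O yield, promote→Q0. Q0=[P3] Q1=[P1,P2] Q2=[]
t=11-12: P3@Q0 runs 1, rem=7, I/O yield, promote→Q0. Q0=[P3] Q1=[P1,P2] Q2=[]
t=12-13: P3@Q0 runs 1, rem=6, I/O yield, promote→Q0. Q0=[P3] Q1=[P1,P2] Q2=[]
t=13-14: P3@Q0 runs 1, rem=5, I/O yield, promote→Q0. Q0=[P3] Q1=[P1,P2] Q2=[]
t=14-15: P3@Q0 runs 1, rem=4, I/O yield, promote→Q0. Q0=[P3] Q1=[P1,P2] Q2=[]
t=15-16: P3@Q0 runs 1, rem=3, I/O yield, promote→Q0. Q0=[P3] Q1=[P1,P2] Q2=[]
t=16-17: P3@Q0 runs 1, rem=2, I/O yield, promote→Q0. Q0=[P3] Q1=[P1,P2] Q2=[]
t=17-18: P3@Q0 runs 1, rem=1, I/O yield, promote→Q0. Q0=[P3] Q1=[P1,P2] Q2=[]
t=18-19: P3@Q0 runs 1, rem=0, completes. Q0=[] Q1=[P1,P2] Q2=[]
t=19-24: P1@Q1 runs 5, rem=0, completes. Q0=[] Q1=[P2] Q2=[]
t=24-27: P2@Q1 runs 3, rem=0, completes. Q0=[] Q1=[] Q2=[]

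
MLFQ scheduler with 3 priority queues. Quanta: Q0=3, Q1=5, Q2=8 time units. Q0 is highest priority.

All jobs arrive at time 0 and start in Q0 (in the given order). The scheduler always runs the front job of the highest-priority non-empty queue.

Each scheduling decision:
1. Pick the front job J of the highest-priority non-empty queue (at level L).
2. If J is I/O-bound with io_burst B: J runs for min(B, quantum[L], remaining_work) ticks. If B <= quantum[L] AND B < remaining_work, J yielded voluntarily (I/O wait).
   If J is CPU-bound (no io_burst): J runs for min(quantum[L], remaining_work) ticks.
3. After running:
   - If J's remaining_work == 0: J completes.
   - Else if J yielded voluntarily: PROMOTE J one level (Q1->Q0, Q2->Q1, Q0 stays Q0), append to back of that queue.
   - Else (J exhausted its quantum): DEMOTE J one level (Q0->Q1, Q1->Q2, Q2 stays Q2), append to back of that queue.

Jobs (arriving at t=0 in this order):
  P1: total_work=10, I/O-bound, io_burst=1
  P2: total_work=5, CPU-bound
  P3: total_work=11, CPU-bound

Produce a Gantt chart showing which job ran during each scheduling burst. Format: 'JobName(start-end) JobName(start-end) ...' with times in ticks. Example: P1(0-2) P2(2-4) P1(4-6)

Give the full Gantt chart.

t=0-1: P1@Q0 runs 1, rem=9, I/O yield, promote→Q0. Q0=[P2,P3,P1] Q1=[] Q2=[]
t=1-4: P2@Q0 runs 3, rem=2, quantum used, demote→Q1. Q0=[P3,P1] Q1=[P2] Q2=[]
t=4-7: P3@Q0 runs 3, rem=8, quantum used, demote→Q1. Q0=[P1] Q1=[P2,P3] Q2=[]
t=7-8: P1@Q0 runs 1, rem=8, I/O yield, promote→Q0. Q0=[P1] Q1=[P2,P3] Q2=[]
t=8-9: P1@Q0 runs 1, rem=7, I/O yield, promote→Q0. Q0=[P1] Q1=[P2,P3] Q2=[]
t=9-10: P1@Q0 runs 1, rem=6, I/O yield, promote→Q0. Q0=[P1] Q1=[P2,P3] Q2=[]
t=10-11: P1@Q0 runs 1, rem=5, I/O yield, promote→Q0. Q0=[P1] Q1=[P2,P3] Q2=[]
t=11-12: P1@Q0 runs 1, rem=4, I/O yield, promote→Q0. Q0=[P1] Q1=[P2,P3] Q2=[]
t=12-13: P1@Q0 runs 1, rem=3, I/O yield, promote→Q0. Q0=[P1] Q1=[P2,P3] Q2=[]
t=13-14: P1@Q0 runs 1, rem=2, I/O yield, promote→Q0. Q0=[P1] Q1=[P2,P3] Q2=[]
t=14-15: P1@Q0 runs 1, rem=1, I/O yield, promote→Q0. Q0=[P1] Q1=[P2,P3] Q2=[]
t=15-16: P1@Q0 runs 1, rem=0, completes. Q0=[] Q1=[P2,P3] Q2=[]
t=16-18: P2@Q1 runs 2, rem=0, completes. Q0=[] Q1=[P3] Q2=[]
t=18-23: P3@Q1 runs 5, rem=3, quantum used, demote→Q2. Q0=[] Q1=[] Q2=[P3]
t=23-26: P3@Q2 runs 3, rem=0, completes. Q0=[] Q1=[] Q2=[]

Answer: P1(0-1) P2(1-4) P3(4-7) P1(7-8) P1(8-9) P1(9-10) P1(10-11) P1(11-12) P1(12-13) P1(13-14) P1(14-15) P1(15-16) P2(16-18) P3(18-23) P3(23-26)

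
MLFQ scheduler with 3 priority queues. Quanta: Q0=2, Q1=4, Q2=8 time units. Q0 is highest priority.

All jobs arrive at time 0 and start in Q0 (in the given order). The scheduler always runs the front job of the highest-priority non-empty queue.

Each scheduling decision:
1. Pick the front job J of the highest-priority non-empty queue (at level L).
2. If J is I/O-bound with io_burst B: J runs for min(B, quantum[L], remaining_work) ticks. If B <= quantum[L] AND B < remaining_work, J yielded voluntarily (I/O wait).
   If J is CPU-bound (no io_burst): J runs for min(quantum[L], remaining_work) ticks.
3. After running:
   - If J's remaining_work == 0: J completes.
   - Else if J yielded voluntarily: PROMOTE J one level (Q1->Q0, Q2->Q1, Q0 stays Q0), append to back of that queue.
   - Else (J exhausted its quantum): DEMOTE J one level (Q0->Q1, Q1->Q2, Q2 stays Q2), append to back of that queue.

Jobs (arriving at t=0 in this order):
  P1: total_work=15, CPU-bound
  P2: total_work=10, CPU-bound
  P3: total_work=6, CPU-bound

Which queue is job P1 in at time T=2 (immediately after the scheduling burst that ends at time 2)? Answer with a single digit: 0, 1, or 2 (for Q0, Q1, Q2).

t=0-2: P1@Q0 runs 2, rem=13, quantum used, demote→Q1. Q0=[P2,P3] Q1=[P1] Q2=[]
t=2-4: P2@Q0 runs 2, rem=8, quantum used, demote→Q1. Q0=[P3] Q1=[P1,P2] Q2=[]
t=4-6: P3@Q0 runs 2, rem=4, quantum used, demote→Q1. Q0=[] Q1=[P1,P2,P3] Q2=[]
t=6-10: P1@Q1 runs 4, rem=9, quantum used, demote→Q2. Q0=[] Q1=[P2,P3] Q2=[P1]
t=10-14: P2@Q1 runs 4, rem=4, quantum used, demote→Q2. Q0=[] Q1=[P3] Q2=[P1,P2]
t=14-18: P3@Q1 runs 4, rem=0, completes. Q0=[] Q1=[] Q2=[P1,P2]
t=18-26: P1@Q2 runs 8, rem=1, quantum used, demote→Q2. Q0=[] Q1=[] Q2=[P2,P1]
t=26-30: P2@Q2 runs 4, rem=0, completes. Q0=[] Q1=[] Q2=[P1]
t=30-31: P1@Q2 runs 1, rem=0, completes. Q0=[] Q1=[] Q2=[]

Answer: 1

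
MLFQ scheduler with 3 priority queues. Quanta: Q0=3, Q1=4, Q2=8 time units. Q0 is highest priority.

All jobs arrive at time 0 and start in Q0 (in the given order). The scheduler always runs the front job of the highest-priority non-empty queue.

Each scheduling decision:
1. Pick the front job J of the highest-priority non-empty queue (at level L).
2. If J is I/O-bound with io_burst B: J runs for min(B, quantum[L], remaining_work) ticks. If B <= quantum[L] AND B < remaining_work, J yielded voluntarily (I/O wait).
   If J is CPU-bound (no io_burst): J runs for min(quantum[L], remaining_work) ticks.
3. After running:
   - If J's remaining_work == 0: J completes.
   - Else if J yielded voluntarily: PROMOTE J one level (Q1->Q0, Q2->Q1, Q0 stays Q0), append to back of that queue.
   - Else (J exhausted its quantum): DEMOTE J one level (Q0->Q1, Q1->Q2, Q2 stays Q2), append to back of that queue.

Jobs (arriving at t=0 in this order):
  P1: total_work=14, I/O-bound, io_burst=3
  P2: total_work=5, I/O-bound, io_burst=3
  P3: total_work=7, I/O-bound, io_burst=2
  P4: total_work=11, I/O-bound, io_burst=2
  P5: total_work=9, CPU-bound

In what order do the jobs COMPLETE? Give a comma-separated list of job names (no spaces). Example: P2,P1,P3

Answer: P2,P3,P1,P4,P5

Derivation:
t=0-3: P1@Q0 runs 3, rem=11, I/O yield, promote→Q0. Q0=[P2,P3,P4,P5,P1] Q1=[] Q2=[]
t=3-6: P2@Q0 runs 3, rem=2, I/O yield, promote→Q0. Q0=[P3,P4,P5,P1,P2] Q1=[] Q2=[]
t=6-8: P3@Q0 runs 2, rem=5, I/O yield, promote→Q0. Q0=[P4,P5,P1,P2,P3] Q1=[] Q2=[]
t=8-10: P4@Q0 runs 2, rem=9, I/O yield, promote→Q0. Q0=[P5,P1,P2,P3,P4] Q1=[] Q2=[]
t=10-13: P5@Q0 runs 3, rem=6, quantum used, demote→Q1. Q0=[P1,P2,P3,P4] Q1=[P5] Q2=[]
t=13-16: P1@Q0 runs 3, rem=8, I/O yield, promote→Q0. Q0=[P2,P3,P4,P1] Q1=[P5] Q2=[]
t=16-18: P2@Q0 runs 2, rem=0, completes. Q0=[P3,P4,P1] Q1=[P5] Q2=[]
t=18-20: P3@Q0 runs 2, rem=3, I/O yield, promote→Q0. Q0=[P4,P1,P3] Q1=[P5] Q2=[]
t=20-22: P4@Q0 runs 2, rem=7, I/O yield, promote→Q0. Q0=[P1,P3,P4] Q1=[P5] Q2=[]
t=22-25: P1@Q0 runs 3, rem=5, I/O yield, promote→Q0. Q0=[P3,P4,P1] Q1=[P5] Q2=[]
t=25-27: P3@Q0 runs 2, rem=1, I/O yield, promote→Q0. Q0=[P4,P1,P3] Q1=[P5] Q2=[]
t=27-29: P4@Q0 runs 2, rem=5, I/O yield, promote→Q0. Q0=[P1,P3,P4] Q1=[P5] Q2=[]
t=29-32: P1@Q0 runs 3, rem=2, I/O yield, promote→Q0. Q0=[P3,P4,P1] Q1=[P5] Q2=[]
t=32-33: P3@Q0 runs 1, rem=0, completes. Q0=[P4,P1] Q1=[P5] Q2=[]
t=33-35: P4@Q0 runs 2, rem=3, I/O yield, promote→Q0. Q0=[P1,P4] Q1=[P5] Q2=[]
t=35-37: P1@Q0 runs 2, rem=0, completes. Q0=[P4] Q1=[P5] Q2=[]
t=37-39: P4@Q0 runs 2, rem=1, I/O yield, promote→Q0. Q0=[P4] Q1=[P5] Q2=[]
t=39-40: P4@Q0 runs 1, rem=0, completes. Q0=[] Q1=[P5] Q2=[]
t=40-44: P5@Q1 runs 4, rem=2, quantum used, demote→Q2. Q0=[] Q1=[] Q2=[P5]
t=44-46: P5@Q2 runs 2, rem=0, completes. Q0=[] Q1=[] Q2=[]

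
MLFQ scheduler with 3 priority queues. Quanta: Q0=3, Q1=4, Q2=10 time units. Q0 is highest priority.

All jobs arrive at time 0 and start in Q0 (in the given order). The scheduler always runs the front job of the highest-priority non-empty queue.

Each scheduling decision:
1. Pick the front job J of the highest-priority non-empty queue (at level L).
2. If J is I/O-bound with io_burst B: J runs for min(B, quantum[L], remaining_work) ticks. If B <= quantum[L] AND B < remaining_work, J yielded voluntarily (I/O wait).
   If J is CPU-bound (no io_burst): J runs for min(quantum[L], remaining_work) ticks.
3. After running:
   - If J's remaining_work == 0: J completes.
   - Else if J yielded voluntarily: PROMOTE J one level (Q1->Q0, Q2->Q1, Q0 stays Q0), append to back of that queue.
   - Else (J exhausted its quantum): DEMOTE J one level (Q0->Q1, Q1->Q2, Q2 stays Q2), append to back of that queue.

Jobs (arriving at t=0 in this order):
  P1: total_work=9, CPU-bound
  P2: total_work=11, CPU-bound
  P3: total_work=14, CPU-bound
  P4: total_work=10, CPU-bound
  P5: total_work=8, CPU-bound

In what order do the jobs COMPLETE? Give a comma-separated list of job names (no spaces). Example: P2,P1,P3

t=0-3: P1@Q0 runs 3, rem=6, quantum used, demote→Q1. Q0=[P2,P3,P4,P5] Q1=[P1] Q2=[]
t=3-6: P2@Q0 runs 3, rem=8, quantum used, demote→Q1. Q0=[P3,P4,P5] Q1=[P1,P2] Q2=[]
t=6-9: P3@Q0 runs 3, rem=11, quantum used, demote→Q1. Q0=[P4,P5] Q1=[P1,P2,P3] Q2=[]
t=9-12: P4@Q0 runs 3, rem=7, quantum used, demote→Q1. Q0=[P5] Q1=[P1,P2,P3,P4] Q2=[]
t=12-15: P5@Q0 runs 3, rem=5, quantum used, demote→Q1. Q0=[] Q1=[P1,P2,P3,P4,P5] Q2=[]
t=15-19: P1@Q1 runs 4, rem=2, quantum used, demote→Q2. Q0=[] Q1=[P2,P3,P4,P5] Q2=[P1]
t=19-23: P2@Q1 runs 4, rem=4, quantum used, demote→Q2. Q0=[] Q1=[P3,P4,P5] Q2=[P1,P2]
t=23-27: P3@Q1 runs 4, rem=7, quantum used, demote→Q2. Q0=[] Q1=[P4,P5] Q2=[P1,P2,P3]
t=27-31: P4@Q1 runs 4, rem=3, quantum used, demote→Q2. Q0=[] Q1=[P5] Q2=[P1,P2,P3,P4]
t=31-35: P5@Q1 runs 4, rem=1, quantum used, demote→Q2. Q0=[] Q1=[] Q2=[P1,P2,P3,P4,P5]
t=35-37: P1@Q2 runs 2, rem=0, completes. Q0=[] Q1=[] Q2=[P2,P3,P4,P5]
t=37-41: P2@Q2 runs 4, rem=0, completes. Q0=[] Q1=[] Q2=[P3,P4,P5]
t=41-48: P3@Q2 runs 7, rem=0, completes. Q0=[] Q1=[] Q2=[P4,P5]
t=48-51: P4@Q2 runs 3, rem=0, completes. Q0=[] Q1=[] Q2=[P5]
t=51-52: P5@Q2 runs 1, rem=0, completes. Q0=[] Q1=[] Q2=[]

Answer: P1,P2,P3,P4,P5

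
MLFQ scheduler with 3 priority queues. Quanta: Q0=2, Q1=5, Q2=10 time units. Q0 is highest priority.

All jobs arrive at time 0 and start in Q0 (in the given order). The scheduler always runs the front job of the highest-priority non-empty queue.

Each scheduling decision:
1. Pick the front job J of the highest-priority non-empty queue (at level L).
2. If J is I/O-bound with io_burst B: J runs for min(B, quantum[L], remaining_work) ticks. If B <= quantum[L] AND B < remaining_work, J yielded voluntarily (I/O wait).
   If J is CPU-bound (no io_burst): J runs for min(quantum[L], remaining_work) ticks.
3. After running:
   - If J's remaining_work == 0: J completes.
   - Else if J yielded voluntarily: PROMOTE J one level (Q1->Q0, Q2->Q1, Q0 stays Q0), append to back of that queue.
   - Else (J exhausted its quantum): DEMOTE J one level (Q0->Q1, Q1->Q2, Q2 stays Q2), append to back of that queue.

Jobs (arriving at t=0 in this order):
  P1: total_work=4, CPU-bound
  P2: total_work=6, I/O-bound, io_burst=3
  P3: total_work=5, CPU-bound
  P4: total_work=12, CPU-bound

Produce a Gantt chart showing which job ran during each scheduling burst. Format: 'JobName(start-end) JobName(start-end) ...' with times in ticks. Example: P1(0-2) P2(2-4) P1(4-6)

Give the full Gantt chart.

t=0-2: P1@Q0 runs 2, rem=2, quantum used, demote→Q1. Q0=[P2,P3,P4] Q1=[P1] Q2=[]
t=2-4: P2@Q0 runs 2, rem=4, quantum used, demote→Q1. Q0=[P3,P4] Q1=[P1,P2] Q2=[]
t=4-6: P3@Q0 runs 2, rem=3, quantum used, demote→Q1. Q0=[P4] Q1=[P1,P2,P3] Q2=[]
t=6-8: P4@Q0 runs 2, rem=10, quantum used, demote→Q1. Q0=[] Q1=[P1,P2,P3,P4] Q2=[]
t=8-10: P1@Q1 runs 2, rem=0, completes. Q0=[] Q1=[P2,P3,P4] Q2=[]
t=10-13: P2@Q1 runs 3, rem=1, I/O yield, promote→Q0. Q0=[P2] Q1=[P3,P4] Q2=[]
t=13-14: P2@Q0 runs 1, rem=0, completes. Q0=[] Q1=[P3,P4] Q2=[]
t=14-17: P3@Q1 runs 3, rem=0, completes. Q0=[] Q1=[P4] Q2=[]
t=17-22: P4@Q1 runs 5, rem=5, quantum used, demote→Q2. Q0=[] Q1=[] Q2=[P4]
t=22-27: P4@Q2 runs 5, rem=0, completes. Q0=[] Q1=[] Q2=[]

Answer: P1(0-2) P2(2-4) P3(4-6) P4(6-8) P1(8-10) P2(10-13) P2(13-14) P3(14-17) P4(17-22) P4(22-27)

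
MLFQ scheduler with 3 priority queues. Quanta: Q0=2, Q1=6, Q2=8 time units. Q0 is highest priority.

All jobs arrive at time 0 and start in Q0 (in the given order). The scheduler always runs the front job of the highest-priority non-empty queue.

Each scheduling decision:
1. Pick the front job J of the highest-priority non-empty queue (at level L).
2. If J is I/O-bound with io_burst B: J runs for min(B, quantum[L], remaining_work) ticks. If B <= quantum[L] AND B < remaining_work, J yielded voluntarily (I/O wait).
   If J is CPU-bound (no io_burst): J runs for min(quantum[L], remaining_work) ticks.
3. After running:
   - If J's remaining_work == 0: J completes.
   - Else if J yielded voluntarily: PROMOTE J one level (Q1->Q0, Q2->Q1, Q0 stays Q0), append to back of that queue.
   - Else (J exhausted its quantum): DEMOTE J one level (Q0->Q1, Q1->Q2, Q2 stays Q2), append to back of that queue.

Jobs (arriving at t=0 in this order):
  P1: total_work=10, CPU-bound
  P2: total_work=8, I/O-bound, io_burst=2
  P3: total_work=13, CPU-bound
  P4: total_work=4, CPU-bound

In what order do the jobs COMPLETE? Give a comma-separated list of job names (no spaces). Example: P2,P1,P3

t=0-2: P1@Q0 runs 2, rem=8, quantum used, demote→Q1. Q0=[P2,P3,P4] Q1=[P1] Q2=[]
t=2-4: P2@Q0 runs 2, rem=6, I/O yield, promote→Q0. Q0=[P3,P4,P2] Q1=[P1] Q2=[]
t=4-6: P3@Q0 runs 2, rem=11, quantum used, demote→Q1. Q0=[P4,P2] Q1=[P1,P3] Q2=[]
t=6-8: P4@Q0 runs 2, rem=2, quantum used, demote→Q1. Q0=[P2] Q1=[P1,P3,P4] Q2=[]
t=8-10: P2@Q0 runs 2, rem=4, I/O yield, promote→Q0. Q0=[P2] Q1=[P1,P3,P4] Q2=[]
t=10-12: P2@Q0 runs 2, rem=2, I/O yield, promote→Q0. Q0=[P2] Q1=[P1,P3,P4] Q2=[]
t=12-14: P2@Q0 runs 2, rem=0, completes. Q0=[] Q1=[P1,P3,P4] Q2=[]
t=14-20: P1@Q1 runs 6, rem=2, quantum used, demote→Q2. Q0=[] Q1=[P3,P4] Q2=[P1]
t=20-26: P3@Q1 runs 6, rem=5, quantum used, demote→Q2. Q0=[] Q1=[P4] Q2=[P1,P3]
t=26-28: P4@Q1 runs 2, rem=0, completes. Q0=[] Q1=[] Q2=[P1,P3]
t=28-30: P1@Q2 runs 2, rem=0, completes. Q0=[] Q1=[] Q2=[P3]
t=30-35: P3@Q2 runs 5, rem=0, completes. Q0=[] Q1=[] Q2=[]

Answer: P2,P4,P1,P3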